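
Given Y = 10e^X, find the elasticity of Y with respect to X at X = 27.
Elasticity = 27

Elasticity = (dY/dX) · (X/Y)

dY/dX = 10·e^X
At X = 27: dY/dX = 10·e^27, Y = 10·e^27

Elasticity = (10·e^27) · (27 / (10·e^27)) = 27

Interpretation: for a small percentage change in X, the percentage change in Y is approximately 27.00 times as large.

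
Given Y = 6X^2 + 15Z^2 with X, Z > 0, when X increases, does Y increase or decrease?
Y increases

Taking the partial derivative:
∂Y/∂X = 12X

∂Y/∂X = 12X > 0 (assuming positive values)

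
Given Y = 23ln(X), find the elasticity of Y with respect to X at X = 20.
Elasticity = 1/ln(20) ≈ 0.3338

Elasticity = (dY/dX) · (X/Y)

dY/dX = 23/X
At X = 20: dY/dX = 23/20, Y = 23·ln(20)

Elasticity = (23/20) · (20 / (23·ln(20))) = 1/ln(20) ≈ 0.3338

Interpretation: for a small percentage change in X, the percentage change in Y is approximately 0.33 times as large.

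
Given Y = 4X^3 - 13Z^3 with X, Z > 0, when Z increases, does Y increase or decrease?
Y decreases

Taking the partial derivative:
∂Y/∂Z = -39Z^2

∂Y/∂Z = -39Z^2 < 0 (assuming positive values)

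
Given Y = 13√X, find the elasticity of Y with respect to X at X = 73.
Elasticity = 1/2

Elasticity = (dY/dX) · (X/Y)

dY/dX = 13/(2·√X)
At X = 73: dY/dX = 13·√73/146, Y = 13·√73

Elasticity = (13·√73/146) · (73 / (13·√73)) = 1/2

Interpretation: for a small percentage change in X, the percentage change in Y is approximately 0.50 times as large.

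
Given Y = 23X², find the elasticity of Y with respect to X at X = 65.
Elasticity = 2

Elasticity = (dY/dX) · (X/Y)

dY/dX = 46·X
At X = 65: dY/dX = 2990, Y = 97175

Elasticity = 2990 · (65 / 97175) = 2

Interpretation: for a small percentage change in X, the percentage change in Y is approximately 2.00 times as large.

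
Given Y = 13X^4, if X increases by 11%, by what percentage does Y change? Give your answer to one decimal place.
51.8%

For Y = 13X^4:
If X → X(1 + 0.11)
Then Y → Y · (1 + 0.11)^4
     ≈ Y · 1.5181

Percentage change = ((1 + 0.11)^4 − 1) × 100% ≈ 51.8%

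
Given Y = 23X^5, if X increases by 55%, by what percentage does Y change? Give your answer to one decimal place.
794.7%

For Y = 23X^5:
If X → X(1 + 0.55)
Then Y → Y · (1 + 0.55)^5
     ≈ Y · 8.9466

Percentage change = ((1 + 0.55)^5 − 1) × 100% ≈ 794.7%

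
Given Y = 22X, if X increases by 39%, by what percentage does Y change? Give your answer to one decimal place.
39.0%

For Y = 22X:
If X → X(1 + 0.39)
Then Y → Y · (1 + 0.39)^1
     = Y · 1.3900

Percentage change = ((1 + 0.39)^1 − 1) × 100% = 39.0%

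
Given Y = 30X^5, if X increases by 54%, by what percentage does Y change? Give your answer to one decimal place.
766.2%

For Y = 30X^5:
If X → X(1 + 0.54)
Then Y → Y · (1 + 0.54)^5
     ≈ Y · 8.6617

Percentage change = ((1 + 0.54)^5 − 1) × 100% ≈ 766.2%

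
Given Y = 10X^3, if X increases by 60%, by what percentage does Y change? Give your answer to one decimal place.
309.6%

For Y = 10X^3:
If X → X(1 + 0.6)
Then Y → Y · (1 + 0.6)^3
     = Y · 4.0960

Percentage change = ((1 + 0.6)^3 − 1) × 100% = 309.6%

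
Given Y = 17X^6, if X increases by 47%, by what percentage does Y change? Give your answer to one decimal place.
909.0%

For Y = 17X^6:
If X → X(1 + 0.47)
Then Y → Y · (1 + 0.47)^6
     ≈ Y · 10.0903

Percentage change = ((1 + 0.47)^6 − 1) × 100% ≈ 909.0%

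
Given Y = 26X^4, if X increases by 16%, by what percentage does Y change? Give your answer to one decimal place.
81.1%

For Y = 26X^4:
If X → X(1 + 0.16)
Then Y → Y · (1 + 0.16)^4
     ≈ Y · 1.8106

Percentage change = ((1 + 0.16)^4 − 1) × 100% ≈ 81.1%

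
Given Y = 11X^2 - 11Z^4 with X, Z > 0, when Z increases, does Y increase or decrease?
Y decreases

Taking the partial derivative:
∂Y/∂Z = -44Z^3

∂Y/∂Z = -44Z^3 < 0 (assuming positive values)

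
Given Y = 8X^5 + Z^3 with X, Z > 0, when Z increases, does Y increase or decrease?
Y increases

Taking the partial derivative:
∂Y/∂Z = 3Z^2

∂Y/∂Z = 3Z^2 > 0 (assuming positive values)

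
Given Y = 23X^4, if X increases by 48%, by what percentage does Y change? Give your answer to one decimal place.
379.8%

For Y = 23X^4:
If X → X(1 + 0.48)
Then Y → Y · (1 + 0.48)^4
     ≈ Y · 4.7979

Percentage change = ((1 + 0.48)^4 − 1) × 100% ≈ 379.8%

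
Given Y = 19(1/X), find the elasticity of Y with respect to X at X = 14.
Elasticity = -1

Elasticity = (dY/dX) · (X/Y)

dY/dX = -19/X²
At X = 14: dY/dX = -19/196, Y = 19/14

Elasticity = (-19/196) · (14 / (19/14)) = -1

Interpretation: for a small percentage change in X, the percentage change in Y is approximately -1.00 times as large.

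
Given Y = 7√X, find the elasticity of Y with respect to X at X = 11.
Elasticity = 1/2

Elasticity = (dY/dX) · (X/Y)

dY/dX = 7/(2·√X)
At X = 11: dY/dX = 7·√11/22, Y = 7·√11

Elasticity = (7·√11/22) · (11 / (7·√11)) = 1/2

Interpretation: for a small percentage change in X, the percentage change in Y is approximately 0.50 times as large.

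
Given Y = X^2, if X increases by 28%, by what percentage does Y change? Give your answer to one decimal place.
63.8%

For Y = X^2:
If X → X(1 + 0.28)
Then Y → Y · (1 + 0.28)^2
     = Y · 1.6384

Percentage change = ((1 + 0.28)^2 − 1) × 100% ≈ 63.8%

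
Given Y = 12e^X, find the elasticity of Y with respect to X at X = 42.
Elasticity = 42

Elasticity = (dY/dX) · (X/Y)

dY/dX = 12·e^X
At X = 42: dY/dX = 12·e^42, Y = 12·e^42

Elasticity = (12·e^42) · (42 / (12·e^42)) = 42

Interpretation: for a small percentage change in X, the percentage change in Y is approximately 42.00 times as large.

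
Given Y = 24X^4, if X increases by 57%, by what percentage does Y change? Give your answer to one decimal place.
507.6%

For Y = 24X^4:
If X → X(1 + 0.57)
Then Y → Y · (1 + 0.57)^4
     ≈ Y · 6.0757

Percentage change = ((1 + 0.57)^4 − 1) × 100% ≈ 507.6%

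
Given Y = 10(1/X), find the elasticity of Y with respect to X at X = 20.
Elasticity = -1

Elasticity = (dY/dX) · (X/Y)

dY/dX = -10/X²
At X = 20: dY/dX = -1/40, Y = 1/2

Elasticity = (-1/40) · (20 / (1/2)) = -1

Interpretation: for a small percentage change in X, the percentage change in Y is approximately -1.00 times as large.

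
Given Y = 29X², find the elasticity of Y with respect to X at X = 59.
Elasticity = 2

Elasticity = (dY/dX) · (X/Y)

dY/dX = 58·X
At X = 59: dY/dX = 3422, Y = 100949

Elasticity = 3422 · (59 / 100949) = 2

Interpretation: for a small percentage change in X, the percentage change in Y is approximately 2.00 times as large.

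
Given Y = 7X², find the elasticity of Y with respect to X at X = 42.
Elasticity = 2

Elasticity = (dY/dX) · (X/Y)

dY/dX = 14·X
At X = 42: dY/dX = 588, Y = 12348

Elasticity = 588 · (42 / 12348) = 2

Interpretation: for a small percentage change in X, the percentage change in Y is approximately 2.00 times as large.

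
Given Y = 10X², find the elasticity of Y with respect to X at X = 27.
Elasticity = 2

Elasticity = (dY/dX) · (X/Y)

dY/dX = 20·X
At X = 27: dY/dX = 540, Y = 7290

Elasticity = 540 · (27 / 7290) = 2

Interpretation: for a small percentage change in X, the percentage change in Y is approximately 2.00 times as large.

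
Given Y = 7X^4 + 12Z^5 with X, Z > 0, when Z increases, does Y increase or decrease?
Y increases

Taking the partial derivative:
∂Y/∂Z = 60Z^4

∂Y/∂Z = 60Z^4 > 0 (assuming positive values)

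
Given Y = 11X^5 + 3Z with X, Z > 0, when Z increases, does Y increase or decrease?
Y increases

Taking the partial derivative:
∂Y/∂Z = 3

∂Y/∂Z = 3 > 0 (assuming positive values)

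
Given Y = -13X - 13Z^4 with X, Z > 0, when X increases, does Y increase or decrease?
Y decreases

Taking the partial derivative:
∂Y/∂X = -13

∂Y/∂X = -13 < 0 (assuming positive values)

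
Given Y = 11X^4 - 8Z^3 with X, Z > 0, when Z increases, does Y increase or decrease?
Y decreases

Taking the partial derivative:
∂Y/∂Z = -24Z^2

∂Y/∂Z = -24Z^2 < 0 (assuming positive values)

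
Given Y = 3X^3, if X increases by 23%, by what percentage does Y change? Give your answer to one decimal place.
86.1%

For Y = 3X^3:
If X → X(1 + 0.23)
Then Y → Y · (1 + 0.23)^3
     ≈ Y · 1.8609

Percentage change = ((1 + 0.23)^3 − 1) × 100% ≈ 86.1%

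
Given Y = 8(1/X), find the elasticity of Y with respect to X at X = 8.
Elasticity = -1

Elasticity = (dY/dX) · (X/Y)

dY/dX = -8/X²
At X = 8: dY/dX = -1/8, Y = 1

Elasticity = (-1/8) · (8 / 1) = -1

Interpretation: for a small percentage change in X, the percentage change in Y is approximately -1.00 times as large.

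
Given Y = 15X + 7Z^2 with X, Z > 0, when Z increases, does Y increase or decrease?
Y increases

Taking the partial derivative:
∂Y/∂Z = 14Z

∂Y/∂Z = 14Z > 0 (assuming positive values)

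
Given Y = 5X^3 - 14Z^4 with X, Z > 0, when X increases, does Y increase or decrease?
Y increases

Taking the partial derivative:
∂Y/∂X = 15X^2

∂Y/∂X = 15X^2 > 0 (assuming positive values)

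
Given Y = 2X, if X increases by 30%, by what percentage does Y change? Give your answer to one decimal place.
30.0%

For Y = 2X:
If X → X(1 + 0.3)
Then Y → Y · (1 + 0.3)^1
     = Y · 1.3000

Percentage change = ((1 + 0.3)^1 − 1) × 100% = 30.0%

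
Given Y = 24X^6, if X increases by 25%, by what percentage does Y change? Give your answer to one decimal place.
281.5%

For Y = 24X^6:
If X → X(1 + 0.25)
Then Y → Y · (1 + 0.25)^6
     ≈ Y · 3.8147

Percentage change = ((1 + 0.25)^6 − 1) × 100% ≈ 281.5%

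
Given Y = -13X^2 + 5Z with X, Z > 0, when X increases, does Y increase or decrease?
Y decreases

Taking the partial derivative:
∂Y/∂X = -26X

∂Y/∂X = -26X < 0 (assuming positive values)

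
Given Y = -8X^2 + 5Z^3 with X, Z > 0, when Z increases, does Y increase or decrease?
Y increases

Taking the partial derivative:
∂Y/∂Z = 15Z^2

∂Y/∂Z = 15Z^2 > 0 (assuming positive values)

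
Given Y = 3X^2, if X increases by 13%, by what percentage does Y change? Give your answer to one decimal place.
27.7%

For Y = 3X^2:
If X → X(1 + 0.13)
Then Y → Y · (1 + 0.13)^2
     = Y · 1.2769

Percentage change = ((1 + 0.13)^2 − 1) × 100% ≈ 27.7%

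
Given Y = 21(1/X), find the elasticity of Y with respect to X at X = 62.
Elasticity = -1

Elasticity = (dY/dX) · (X/Y)

dY/dX = -21/X²
At X = 62: dY/dX = -21/3844, Y = 21/62

Elasticity = (-21/3844) · (62 / (21/62)) = -1

Interpretation: for a small percentage change in X, the percentage change in Y is approximately -1.00 times as large.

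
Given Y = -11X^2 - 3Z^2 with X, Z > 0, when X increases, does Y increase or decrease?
Y decreases

Taking the partial derivative:
∂Y/∂X = -22X

∂Y/∂X = -22X < 0 (assuming positive values)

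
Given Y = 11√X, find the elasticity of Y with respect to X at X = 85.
Elasticity = 1/2

Elasticity = (dY/dX) · (X/Y)

dY/dX = 11/(2·√X)
At X = 85: dY/dX = 11·√85/170, Y = 11·√85

Elasticity = (11·√85/170) · (85 / (11·√85)) = 1/2

Interpretation: for a small percentage change in X, the percentage change in Y is approximately 0.50 times as large.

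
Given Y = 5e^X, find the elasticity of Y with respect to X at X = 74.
Elasticity = 74

Elasticity = (dY/dX) · (X/Y)

dY/dX = 5·e^X
At X = 74: dY/dX = 5·e^74, Y = 5·e^74

Elasticity = (5·e^74) · (74 / (5·e^74)) = 74

Interpretation: for a small percentage change in X, the percentage change in Y is approximately 74.00 times as large.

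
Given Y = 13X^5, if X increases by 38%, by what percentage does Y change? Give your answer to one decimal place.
400.5%

For Y = 13X^5:
If X → X(1 + 0.38)
Then Y → Y · (1 + 0.38)^5
     ≈ Y · 5.0049

Percentage change = ((1 + 0.38)^5 − 1) × 100% ≈ 400.5%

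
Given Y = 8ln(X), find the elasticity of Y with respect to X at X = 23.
Elasticity = 1/ln(23) ≈ 0.3189

Elasticity = (dY/dX) · (X/Y)

dY/dX = 8/X
At X = 23: dY/dX = 8/23, Y = 8·ln(23)

Elasticity = (8/23) · (23 / (8·ln(23))) = 1/ln(23) ≈ 0.3189

Interpretation: for a small percentage change in X, the percentage change in Y is approximately 0.32 times as large.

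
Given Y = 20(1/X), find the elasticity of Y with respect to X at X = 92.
Elasticity = -1

Elasticity = (dY/dX) · (X/Y)

dY/dX = -20/X²
At X = 92: dY/dX = -5/2116, Y = 5/23

Elasticity = (-5/2116) · (92 / (5/23)) = -1

Interpretation: for a small percentage change in X, the percentage change in Y is approximately -1.00 times as large.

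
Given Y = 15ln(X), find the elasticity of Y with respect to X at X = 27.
Elasticity = 1/ln(27) ≈ 0.3034

Elasticity = (dY/dX) · (X/Y)

dY/dX = 15/X
At X = 27: dY/dX = 5/9, Y = 15·ln(27)

Elasticity = (5/9) · (27 / (15·ln(27))) = 1/ln(27) ≈ 0.3034

Interpretation: for a small percentage change in X, the percentage change in Y is approximately 0.30 times as large.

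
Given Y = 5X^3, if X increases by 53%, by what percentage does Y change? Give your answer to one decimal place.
258.2%

For Y = 5X^3:
If X → X(1 + 0.53)
Then Y → Y · (1 + 0.53)^3
     ≈ Y · 3.5816

Percentage change = ((1 + 0.53)^3 − 1) × 100% ≈ 258.2%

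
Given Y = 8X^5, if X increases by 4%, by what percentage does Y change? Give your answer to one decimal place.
21.7%

For Y = 8X^5:
If X → X(1 + 0.04)
Then Y → Y · (1 + 0.04)^5
     ≈ Y · 1.2167

Percentage change = ((1 + 0.04)^5 − 1) × 100% ≈ 21.7%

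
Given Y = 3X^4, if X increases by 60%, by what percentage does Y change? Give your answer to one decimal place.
555.4%

For Y = 3X^4:
If X → X(1 + 0.6)
Then Y → Y · (1 + 0.6)^4
     = Y · 6.5536

Percentage change = ((1 + 0.6)^4 − 1) × 100% ≈ 555.4%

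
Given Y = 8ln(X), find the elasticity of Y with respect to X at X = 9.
Elasticity = 1/ln(9) ≈ 0.4551

Elasticity = (dY/dX) · (X/Y)

dY/dX = 8/X
At X = 9: dY/dX = 8/9, Y = 8·ln(9)

Elasticity = (8/9) · (9 / (8·ln(9))) = 1/ln(9) ≈ 0.4551

Interpretation: for a small percentage change in X, the percentage change in Y is approximately 0.46 times as large.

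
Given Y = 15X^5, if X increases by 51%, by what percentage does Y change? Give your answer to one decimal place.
685.0%

For Y = 15X^5:
If X → X(1 + 0.51)
Then Y → Y · (1 + 0.51)^5
     ≈ Y · 7.8503

Percentage change = ((1 + 0.51)^5 − 1) × 100% ≈ 685.0%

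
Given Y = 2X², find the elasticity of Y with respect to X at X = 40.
Elasticity = 2

Elasticity = (dY/dX) · (X/Y)

dY/dX = 4·X
At X = 40: dY/dX = 160, Y = 3200

Elasticity = 160 · (40 / 3200) = 2

Interpretation: for a small percentage change in X, the percentage change in Y is approximately 2.00 times as large.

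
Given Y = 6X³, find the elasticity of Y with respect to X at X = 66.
Elasticity = 3

Elasticity = (dY/dX) · (X/Y)

dY/dX = 18·X²
At X = 66: dY/dX = 78408, Y = 1724976

Elasticity = 78408 · (66 / 1724976) = 3

Interpretation: for a small percentage change in X, the percentage change in Y is approximately 3.00 times as large.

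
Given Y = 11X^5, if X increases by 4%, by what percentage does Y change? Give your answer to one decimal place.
21.7%

For Y = 11X^5:
If X → X(1 + 0.04)
Then Y → Y · (1 + 0.04)^5
     ≈ Y · 1.2167

Percentage change = ((1 + 0.04)^5 − 1) × 100% ≈ 21.7%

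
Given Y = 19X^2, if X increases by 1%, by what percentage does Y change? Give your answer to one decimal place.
2.0%

For Y = 19X^2:
If X → X(1 + 0.01)
Then Y → Y · (1 + 0.01)^2
     = Y · 1.0201

Percentage change = ((1 + 0.01)^2 − 1) × 100% ≈ 2.0%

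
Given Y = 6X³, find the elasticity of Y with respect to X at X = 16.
Elasticity = 3

Elasticity = (dY/dX) · (X/Y)

dY/dX = 18·X²
At X = 16: dY/dX = 4608, Y = 24576

Elasticity = 4608 · (16 / 24576) = 3

Interpretation: for a small percentage change in X, the percentage change in Y is approximately 3.00 times as large.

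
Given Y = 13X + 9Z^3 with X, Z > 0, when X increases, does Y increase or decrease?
Y increases

Taking the partial derivative:
∂Y/∂X = 13

∂Y/∂X = 13 > 0 (assuming positive values)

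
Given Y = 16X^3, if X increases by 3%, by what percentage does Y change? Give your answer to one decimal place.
9.3%

For Y = 16X^3:
If X → X(1 + 0.03)
Then Y → Y · (1 + 0.03)^3
     ≈ Y · 1.0927

Percentage change = ((1 + 0.03)^3 − 1) × 100% ≈ 9.3%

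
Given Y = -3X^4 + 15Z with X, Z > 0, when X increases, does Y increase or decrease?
Y decreases

Taking the partial derivative:
∂Y/∂X = -12X^3

∂Y/∂X = -12X^3 < 0 (assuming positive values)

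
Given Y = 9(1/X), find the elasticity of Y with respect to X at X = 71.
Elasticity = -1

Elasticity = (dY/dX) · (X/Y)

dY/dX = -9/X²
At X = 71: dY/dX = -9/5041, Y = 9/71

Elasticity = (-9/5041) · (71 / (9/71)) = -1

Interpretation: for a small percentage change in X, the percentage change in Y is approximately -1.00 times as large.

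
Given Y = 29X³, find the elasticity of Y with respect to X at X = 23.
Elasticity = 3

Elasticity = (dY/dX) · (X/Y)

dY/dX = 87·X²
At X = 23: dY/dX = 46023, Y = 352843

Elasticity = 46023 · (23 / 352843) = 3

Interpretation: for a small percentage change in X, the percentage change in Y is approximately 3.00 times as large.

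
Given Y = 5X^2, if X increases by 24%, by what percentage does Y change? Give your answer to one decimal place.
53.8%

For Y = 5X^2:
If X → X(1 + 0.24)
Then Y → Y · (1 + 0.24)^2
     = Y · 1.5376

Percentage change = ((1 + 0.24)^2 − 1) × 100% ≈ 53.8%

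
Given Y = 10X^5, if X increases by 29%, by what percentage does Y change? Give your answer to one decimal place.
257.2%

For Y = 10X^5:
If X → X(1 + 0.29)
Then Y → Y · (1 + 0.29)^5
     ≈ Y · 3.5723

Percentage change = ((1 + 0.29)^5 − 1) × 100% ≈ 257.2%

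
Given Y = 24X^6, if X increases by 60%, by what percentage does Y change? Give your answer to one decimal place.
1577.7%

For Y = 24X^6:
If X → X(1 + 0.6)
Then Y → Y · (1 + 0.6)^6
     ≈ Y · 16.7772

Percentage change = ((1 + 0.6)^6 − 1) × 100% ≈ 1577.7%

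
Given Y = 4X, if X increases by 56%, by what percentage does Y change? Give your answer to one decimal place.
56.0%

For Y = 4X:
If X → X(1 + 0.56)
Then Y → Y · (1 + 0.56)^1
     = Y · 1.5600

Percentage change = ((1 + 0.56)^1 − 1) × 100% = 56.0%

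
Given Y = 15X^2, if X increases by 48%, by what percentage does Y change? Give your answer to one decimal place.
119.0%

For Y = 15X^2:
If X → X(1 + 0.48)
Then Y → Y · (1 + 0.48)^2
     = Y · 2.1904

Percentage change = ((1 + 0.48)^2 − 1) × 100% ≈ 119.0%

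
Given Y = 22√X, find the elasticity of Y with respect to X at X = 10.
Elasticity = 1/2

Elasticity = (dY/dX) · (X/Y)

dY/dX = 11/√X
At X = 10: dY/dX = 11·√10/10, Y = 22·√10

Elasticity = (11·√10/10) · (10 / (22·√10)) = 1/2

Interpretation: for a small percentage change in X, the percentage change in Y is approximately 0.50 times as large.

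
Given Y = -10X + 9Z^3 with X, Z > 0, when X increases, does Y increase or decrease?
Y decreases

Taking the partial derivative:
∂Y/∂X = -10

∂Y/∂X = -10 < 0 (assuming positive values)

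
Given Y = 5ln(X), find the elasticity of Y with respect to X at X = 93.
Elasticity = 1/ln(93) ≈ 0.2206

Elasticity = (dY/dX) · (X/Y)

dY/dX = 5/X
At X = 93: dY/dX = 5/93, Y = 5·ln(93)

Elasticity = (5/93) · (93 / (5·ln(93))) = 1/ln(93) ≈ 0.2206

Interpretation: for a small percentage change in X, the percentage change in Y is approximately 0.22 times as large.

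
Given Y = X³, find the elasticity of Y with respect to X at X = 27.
Elasticity = 3

Elasticity = (dY/dX) · (X/Y)

dY/dX = 3·X²
At X = 27: dY/dX = 2187, Y = 19683

Elasticity = 2187 · (27 / 19683) = 3

Interpretation: for a small percentage change in X, the percentage change in Y is approximately 3.00 times as large.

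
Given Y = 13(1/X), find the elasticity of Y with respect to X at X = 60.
Elasticity = -1

Elasticity = (dY/dX) · (X/Y)

dY/dX = -13/X²
At X = 60: dY/dX = -13/3600, Y = 13/60

Elasticity = (-13/3600) · (60 / (13/60)) = -1

Interpretation: for a small percentage change in X, the percentage change in Y is approximately -1.00 times as large.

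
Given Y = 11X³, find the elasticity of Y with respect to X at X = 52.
Elasticity = 3

Elasticity = (dY/dX) · (X/Y)

dY/dX = 33·X²
At X = 52: dY/dX = 89232, Y = 1546688

Elasticity = 89232 · (52 / 1546688) = 3

Interpretation: for a small percentage change in X, the percentage change in Y is approximately 3.00 times as large.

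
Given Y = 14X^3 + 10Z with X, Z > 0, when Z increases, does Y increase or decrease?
Y increases

Taking the partial derivative:
∂Y/∂Z = 10

∂Y/∂Z = 10 > 0 (assuming positive values)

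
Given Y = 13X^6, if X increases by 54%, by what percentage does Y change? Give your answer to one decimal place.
1233.9%

For Y = 13X^6:
If X → X(1 + 0.54)
Then Y → Y · (1 + 0.54)^6
     ≈ Y · 13.3390

Percentage change = ((1 + 0.54)^6 − 1) × 100% ≈ 1233.9%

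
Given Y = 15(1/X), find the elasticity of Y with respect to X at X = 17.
Elasticity = -1

Elasticity = (dY/dX) · (X/Y)

dY/dX = -15/X²
At X = 17: dY/dX = -15/289, Y = 15/17

Elasticity = (-15/289) · (17 / (15/17)) = -1

Interpretation: for a small percentage change in X, the percentage change in Y is approximately -1.00 times as large.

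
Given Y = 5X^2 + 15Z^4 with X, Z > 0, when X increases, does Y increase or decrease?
Y increases

Taking the partial derivative:
∂Y/∂X = 10X

∂Y/∂X = 10X > 0 (assuming positive values)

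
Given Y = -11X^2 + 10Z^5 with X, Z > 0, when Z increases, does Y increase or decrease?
Y increases

Taking the partial derivative:
∂Y/∂Z = 50Z^4

∂Y/∂Z = 50Z^4 > 0 (assuming positive values)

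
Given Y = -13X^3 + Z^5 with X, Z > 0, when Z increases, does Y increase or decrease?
Y increases

Taking the partial derivative:
∂Y/∂Z = 5Z^4

∂Y/∂Z = 5Z^4 > 0 (assuming positive values)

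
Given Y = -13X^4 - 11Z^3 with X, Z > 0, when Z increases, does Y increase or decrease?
Y decreases

Taking the partial derivative:
∂Y/∂Z = -33Z^2

∂Y/∂Z = -33Z^2 < 0 (assuming positive values)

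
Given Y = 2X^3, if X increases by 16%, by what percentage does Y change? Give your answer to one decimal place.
56.1%

For Y = 2X^3:
If X → X(1 + 0.16)
Then Y → Y · (1 + 0.16)^3
     ≈ Y · 1.5609

Percentage change = ((1 + 0.16)^3 − 1) × 100% ≈ 56.1%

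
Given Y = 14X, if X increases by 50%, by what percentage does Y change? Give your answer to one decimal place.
50.0%

For Y = 14X:
If X → X(1 + 0.5)
Then Y → Y · (1 + 0.5)^1
     = Y · 1.5000

Percentage change = ((1 + 0.5)^1 − 1) × 100% = 50.0%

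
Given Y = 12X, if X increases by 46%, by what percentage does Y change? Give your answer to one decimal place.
46.0%

For Y = 12X:
If X → X(1 + 0.46)
Then Y → Y · (1 + 0.46)^1
     = Y · 1.4600

Percentage change = ((1 + 0.46)^1 − 1) × 100% = 46.0%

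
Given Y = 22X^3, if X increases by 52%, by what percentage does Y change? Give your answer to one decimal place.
251.2%

For Y = 22X^3:
If X → X(1 + 0.52)
Then Y → Y · (1 + 0.52)^3
     ≈ Y · 3.5118

Percentage change = ((1 + 0.52)^3 − 1) × 100% ≈ 251.2%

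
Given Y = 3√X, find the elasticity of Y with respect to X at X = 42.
Elasticity = 1/2

Elasticity = (dY/dX) · (X/Y)

dY/dX = 3/(2·√X)
At X = 42: dY/dX = √42/28, Y = 3·√42

Elasticity = (√42/28) · (42 / (3·√42)) = 1/2

Interpretation: for a small percentage change in X, the percentage change in Y is approximately 0.50 times as large.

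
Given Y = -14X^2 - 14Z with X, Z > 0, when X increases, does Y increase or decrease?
Y decreases

Taking the partial derivative:
∂Y/∂X = -28X

∂Y/∂X = -28X < 0 (assuming positive values)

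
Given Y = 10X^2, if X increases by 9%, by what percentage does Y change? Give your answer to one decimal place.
18.8%

For Y = 10X^2:
If X → X(1 + 0.09)
Then Y → Y · (1 + 0.09)^2
     = Y · 1.1881

Percentage change = ((1 + 0.09)^2 − 1) × 100% ≈ 18.8%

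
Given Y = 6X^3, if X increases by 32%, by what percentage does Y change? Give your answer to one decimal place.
130.0%

For Y = 6X^3:
If X → X(1 + 0.32)
Then Y → Y · (1 + 0.32)^3
     ≈ Y · 2.3000

Percentage change = ((1 + 0.32)^3 − 1) × 100% ≈ 130.0%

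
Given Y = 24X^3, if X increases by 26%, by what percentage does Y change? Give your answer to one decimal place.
100.0%

For Y = 24X^3:
If X → X(1 + 0.26)
Then Y → Y · (1 + 0.26)^3
     ≈ Y · 2.0004

Percentage change = ((1 + 0.26)^3 − 1) × 100% ≈ 100.0%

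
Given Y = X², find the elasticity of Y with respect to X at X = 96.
Elasticity = 2

Elasticity = (dY/dX) · (X/Y)

dY/dX = 2·X
At X = 96: dY/dX = 192, Y = 9216

Elasticity = 192 · (96 / 9216) = 2

Interpretation: for a small percentage change in X, the percentage change in Y is approximately 2.00 times as large.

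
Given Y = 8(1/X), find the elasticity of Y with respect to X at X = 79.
Elasticity = -1

Elasticity = (dY/dX) · (X/Y)

dY/dX = -8/X²
At X = 79: dY/dX = -8/6241, Y = 8/79

Elasticity = (-8/6241) · (79 / (8/79)) = -1

Interpretation: for a small percentage change in X, the percentage change in Y is approximately -1.00 times as large.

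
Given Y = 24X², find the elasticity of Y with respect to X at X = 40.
Elasticity = 2

Elasticity = (dY/dX) · (X/Y)

dY/dX = 48·X
At X = 40: dY/dX = 1920, Y = 38400

Elasticity = 1920 · (40 / 38400) = 2

Interpretation: for a small percentage change in X, the percentage change in Y is approximately 2.00 times as large.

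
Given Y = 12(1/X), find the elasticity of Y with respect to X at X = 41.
Elasticity = -1

Elasticity = (dY/dX) · (X/Y)

dY/dX = -12/X²
At X = 41: dY/dX = -12/1681, Y = 12/41

Elasticity = (-12/1681) · (41 / (12/41)) = -1

Interpretation: for a small percentage change in X, the percentage change in Y is approximately -1.00 times as large.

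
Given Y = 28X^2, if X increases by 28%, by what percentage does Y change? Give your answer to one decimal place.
63.8%

For Y = 28X^2:
If X → X(1 + 0.28)
Then Y → Y · (1 + 0.28)^2
     = Y · 1.6384

Percentage change = ((1 + 0.28)^2 − 1) × 100% ≈ 63.8%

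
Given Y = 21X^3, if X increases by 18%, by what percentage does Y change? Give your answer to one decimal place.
64.3%

For Y = 21X^3:
If X → X(1 + 0.18)
Then Y → Y · (1 + 0.18)^3
     ≈ Y · 1.6430

Percentage change = ((1 + 0.18)^3 − 1) × 100% ≈ 64.3%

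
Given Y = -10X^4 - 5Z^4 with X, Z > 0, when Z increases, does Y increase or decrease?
Y decreases

Taking the partial derivative:
∂Y/∂Z = -20Z^3

∂Y/∂Z = -20Z^3 < 0 (assuming positive values)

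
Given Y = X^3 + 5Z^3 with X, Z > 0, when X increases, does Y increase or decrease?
Y increases

Taking the partial derivative:
∂Y/∂X = 3X^2

∂Y/∂X = 3X^2 > 0 (assuming positive values)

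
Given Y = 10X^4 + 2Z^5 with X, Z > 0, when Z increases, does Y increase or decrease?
Y increases

Taking the partial derivative:
∂Y/∂Z = 10Z^4

∂Y/∂Z = 10Z^4 > 0 (assuming positive values)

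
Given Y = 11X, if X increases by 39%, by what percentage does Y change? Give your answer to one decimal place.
39.0%

For Y = 11X:
If X → X(1 + 0.39)
Then Y → Y · (1 + 0.39)^1
     = Y · 1.3900

Percentage change = ((1 + 0.39)^1 − 1) × 100% = 39.0%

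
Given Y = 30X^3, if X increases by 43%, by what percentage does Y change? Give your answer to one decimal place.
192.4%

For Y = 30X^3:
If X → X(1 + 0.43)
Then Y → Y · (1 + 0.43)^3
     ≈ Y · 2.9242

Percentage change = ((1 + 0.43)^3 − 1) × 100% ≈ 192.4%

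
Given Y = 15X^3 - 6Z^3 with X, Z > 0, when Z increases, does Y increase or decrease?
Y decreases

Taking the partial derivative:
∂Y/∂Z = -18Z^2

∂Y/∂Z = -18Z^2 < 0 (assuming positive values)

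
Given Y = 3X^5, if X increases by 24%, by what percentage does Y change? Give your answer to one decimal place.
193.2%

For Y = 3X^5:
If X → X(1 + 0.24)
Then Y → Y · (1 + 0.24)^5
     ≈ Y · 2.9316

Percentage change = ((1 + 0.24)^5 − 1) × 100% ≈ 193.2%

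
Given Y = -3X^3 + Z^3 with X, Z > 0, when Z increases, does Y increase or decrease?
Y increases

Taking the partial derivative:
∂Y/∂Z = 3Z^2

∂Y/∂Z = 3Z^2 > 0 (assuming positive values)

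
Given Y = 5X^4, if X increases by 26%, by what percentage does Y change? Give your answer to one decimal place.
152.0%

For Y = 5X^4:
If X → X(1 + 0.26)
Then Y → Y · (1 + 0.26)^4
     ≈ Y · 2.5205

Percentage change = ((1 + 0.26)^4 − 1) × 100% ≈ 152.0%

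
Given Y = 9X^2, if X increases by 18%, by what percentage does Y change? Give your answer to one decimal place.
39.2%

For Y = 9X^2:
If X → X(1 + 0.18)
Then Y → Y · (1 + 0.18)^2
     = Y · 1.3924

Percentage change = ((1 + 0.18)^2 − 1) × 100% ≈ 39.2%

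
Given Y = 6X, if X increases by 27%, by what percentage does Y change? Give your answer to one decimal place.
27.0%

For Y = 6X:
If X → X(1 + 0.27)
Then Y → Y · (1 + 0.27)^1
     = Y · 1.2700

Percentage change = ((1 + 0.27)^1 − 1) × 100% = 27.0%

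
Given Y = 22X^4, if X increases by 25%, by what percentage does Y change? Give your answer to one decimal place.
144.1%

For Y = 22X^4:
If X → X(1 + 0.25)
Then Y → Y · (1 + 0.25)^4
     ≈ Y · 2.4414

Percentage change = ((1 + 0.25)^4 − 1) × 100% ≈ 144.1%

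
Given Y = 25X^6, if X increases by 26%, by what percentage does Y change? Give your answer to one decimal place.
300.2%

For Y = 25X^6:
If X → X(1 + 0.26)
Then Y → Y · (1 + 0.26)^6
     ≈ Y · 4.0015

Percentage change = ((1 + 0.26)^6 − 1) × 100% ≈ 300.2%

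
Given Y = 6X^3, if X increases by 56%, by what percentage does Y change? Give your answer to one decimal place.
279.6%

For Y = 6X^3:
If X → X(1 + 0.56)
Then Y → Y · (1 + 0.56)^3
     ≈ Y · 3.7964

Percentage change = ((1 + 0.56)^3 − 1) × 100% ≈ 279.6%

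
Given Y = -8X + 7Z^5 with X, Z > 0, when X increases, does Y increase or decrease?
Y decreases

Taking the partial derivative:
∂Y/∂X = -8

∂Y/∂X = -8 < 0 (assuming positive values)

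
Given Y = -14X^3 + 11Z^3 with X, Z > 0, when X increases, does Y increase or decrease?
Y decreases

Taking the partial derivative:
∂Y/∂X = -42X^2

∂Y/∂X = -42X^2 < 0 (assuming positive values)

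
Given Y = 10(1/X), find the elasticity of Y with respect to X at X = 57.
Elasticity = -1

Elasticity = (dY/dX) · (X/Y)

dY/dX = -10/X²
At X = 57: dY/dX = -10/3249, Y = 10/57

Elasticity = (-10/3249) · (57 / (10/57)) = -1

Interpretation: for a small percentage change in X, the percentage change in Y is approximately -1.00 times as large.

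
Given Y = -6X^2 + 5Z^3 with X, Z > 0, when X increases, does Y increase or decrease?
Y decreases

Taking the partial derivative:
∂Y/∂X = -12X

∂Y/∂X = -12X < 0 (assuming positive values)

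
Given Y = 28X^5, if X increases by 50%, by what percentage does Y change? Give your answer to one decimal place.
659.4%

For Y = 28X^5:
If X → X(1 + 0.5)
Then Y → Y · (1 + 0.5)^5
     ≈ Y · 7.5938

Percentage change = ((1 + 0.5)^5 − 1) × 100% ≈ 659.4%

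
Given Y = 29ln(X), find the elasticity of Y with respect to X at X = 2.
Elasticity = 1/ln(2) ≈ 1.4427

Elasticity = (dY/dX) · (X/Y)

dY/dX = 29/X
At X = 2: dY/dX = 29/2, Y = 29·ln(2)

Elasticity = (29/2) · (2 / (29·ln(2))) = 1/ln(2) ≈ 1.4427

Interpretation: for a small percentage change in X, the percentage change in Y is approximately 1.44 times as large.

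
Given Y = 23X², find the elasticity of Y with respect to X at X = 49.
Elasticity = 2

Elasticity = (dY/dX) · (X/Y)

dY/dX = 46·X
At X = 49: dY/dX = 2254, Y = 55223

Elasticity = 2254 · (49 / 55223) = 2

Interpretation: for a small percentage change in X, the percentage change in Y is approximately 2.00 times as large.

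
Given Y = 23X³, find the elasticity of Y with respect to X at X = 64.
Elasticity = 3

Elasticity = (dY/dX) · (X/Y)

dY/dX = 69·X²
At X = 64: dY/dX = 282624, Y = 6029312

Elasticity = 282624 · (64 / 6029312) = 3

Interpretation: for a small percentage change in X, the percentage change in Y is approximately 3.00 times as large.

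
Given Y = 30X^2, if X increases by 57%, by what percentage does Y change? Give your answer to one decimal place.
146.5%

For Y = 30X^2:
If X → X(1 + 0.57)
Then Y → Y · (1 + 0.57)^2
     = Y · 2.4649

Percentage change = ((1 + 0.57)^2 − 1) × 100% ≈ 146.5%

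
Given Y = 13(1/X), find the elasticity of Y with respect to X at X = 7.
Elasticity = -1

Elasticity = (dY/dX) · (X/Y)

dY/dX = -13/X²
At X = 7: dY/dX = -13/49, Y = 13/7

Elasticity = (-13/49) · (7 / (13/7)) = -1

Interpretation: for a small percentage change in X, the percentage change in Y is approximately -1.00 times as large.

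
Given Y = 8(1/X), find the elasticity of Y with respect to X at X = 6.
Elasticity = -1

Elasticity = (dY/dX) · (X/Y)

dY/dX = -8/X²
At X = 6: dY/dX = -2/9, Y = 4/3

Elasticity = (-2/9) · (6 / (4/3)) = -1

Interpretation: for a small percentage change in X, the percentage change in Y is approximately -1.00 times as large.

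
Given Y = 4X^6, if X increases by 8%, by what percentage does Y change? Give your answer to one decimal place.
58.7%

For Y = 4X^6:
If X → X(1 + 0.08)
Then Y → Y · (1 + 0.08)^6
     ≈ Y · 1.5869

Percentage change = ((1 + 0.08)^6 − 1) × 100% ≈ 58.7%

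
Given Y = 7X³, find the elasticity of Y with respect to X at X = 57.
Elasticity = 3

Elasticity = (dY/dX) · (X/Y)

dY/dX = 21·X²
At X = 57: dY/dX = 68229, Y = 1296351

Elasticity = 68229 · (57 / 1296351) = 3

Interpretation: for a small percentage change in X, the percentage change in Y is approximately 3.00 times as large.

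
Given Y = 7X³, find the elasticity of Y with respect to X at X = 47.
Elasticity = 3

Elasticity = (dY/dX) · (X/Y)

dY/dX = 21·X²
At X = 47: dY/dX = 46389, Y = 726761

Elasticity = 46389 · (47 / 726761) = 3

Interpretation: for a small percentage change in X, the percentage change in Y is approximately 3.00 times as large.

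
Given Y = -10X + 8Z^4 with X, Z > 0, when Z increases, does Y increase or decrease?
Y increases

Taking the partial derivative:
∂Y/∂Z = 32Z^3

∂Y/∂Z = 32Z^3 > 0 (assuming positive values)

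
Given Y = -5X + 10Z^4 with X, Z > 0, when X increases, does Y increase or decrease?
Y decreases

Taking the partial derivative:
∂Y/∂X = -5

∂Y/∂X = -5 < 0 (assuming positive values)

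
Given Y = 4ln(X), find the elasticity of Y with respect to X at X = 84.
Elasticity = 1/ln(84) ≈ 0.2257

Elasticity = (dY/dX) · (X/Y)

dY/dX = 4/X
At X = 84: dY/dX = 1/21, Y = 4·ln(84)

Elasticity = (1/21) · (84 / (4·ln(84))) = 1/ln(84) ≈ 0.2257

Interpretation: for a small percentage change in X, the percentage change in Y is approximately 0.23 times as large.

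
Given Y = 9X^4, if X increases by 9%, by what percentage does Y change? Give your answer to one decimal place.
41.2%

For Y = 9X^4:
If X → X(1 + 0.09)
Then Y → Y · (1 + 0.09)^4
     ≈ Y · 1.4116

Percentage change = ((1 + 0.09)^4 − 1) × 100% ≈ 41.2%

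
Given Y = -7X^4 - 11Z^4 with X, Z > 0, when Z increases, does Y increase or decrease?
Y decreases

Taking the partial derivative:
∂Y/∂Z = -44Z^3

∂Y/∂Z = -44Z^3 < 0 (assuming positive values)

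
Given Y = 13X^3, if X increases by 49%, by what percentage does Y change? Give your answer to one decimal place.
230.8%

For Y = 13X^3:
If X → X(1 + 0.49)
Then Y → Y · (1 + 0.49)^3
     ≈ Y · 3.3079

Percentage change = ((1 + 0.49)^3 − 1) × 100% ≈ 230.8%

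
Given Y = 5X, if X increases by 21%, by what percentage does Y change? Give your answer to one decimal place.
21.0%

For Y = 5X:
If X → X(1 + 0.21)
Then Y → Y · (1 + 0.21)^1
     = Y · 1.2100

Percentage change = ((1 + 0.21)^1 − 1) × 100% = 21.0%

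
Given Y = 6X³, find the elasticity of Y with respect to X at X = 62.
Elasticity = 3

Elasticity = (dY/dX) · (X/Y)

dY/dX = 18·X²
At X = 62: dY/dX = 69192, Y = 1429968

Elasticity = 69192 · (62 / 1429968) = 3

Interpretation: for a small percentage change in X, the percentage change in Y is approximately 3.00 times as large.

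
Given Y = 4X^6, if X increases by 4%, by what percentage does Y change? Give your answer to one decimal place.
26.5%

For Y = 4X^6:
If X → X(1 + 0.04)
Then Y → Y · (1 + 0.04)^6
     ≈ Y · 1.2653

Percentage change = ((1 + 0.04)^6 − 1) × 100% ≈ 26.5%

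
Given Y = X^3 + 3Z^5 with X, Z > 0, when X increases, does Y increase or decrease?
Y increases

Taking the partial derivative:
∂Y/∂X = 3X^2

∂Y/∂X = 3X^2 > 0 (assuming positive values)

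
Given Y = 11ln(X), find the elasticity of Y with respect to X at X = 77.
Elasticity = 1/ln(77) ≈ 0.2302

Elasticity = (dY/dX) · (X/Y)

dY/dX = 11/X
At X = 77: dY/dX = 1/7, Y = 11·ln(77)

Elasticity = (1/7) · (77 / (11·ln(77))) = 1/ln(77) ≈ 0.2302

Interpretation: for a small percentage change in X, the percentage change in Y is approximately 0.23 times as large.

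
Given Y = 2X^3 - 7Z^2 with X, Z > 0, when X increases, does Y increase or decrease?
Y increases

Taking the partial derivative:
∂Y/∂X = 6X^2

∂Y/∂X = 6X^2 > 0 (assuming positive values)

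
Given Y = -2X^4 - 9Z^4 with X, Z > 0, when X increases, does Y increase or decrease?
Y decreases

Taking the partial derivative:
∂Y/∂X = -8X^3

∂Y/∂X = -8X^3 < 0 (assuming positive values)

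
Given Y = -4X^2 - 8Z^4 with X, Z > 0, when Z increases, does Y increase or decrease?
Y decreases

Taking the partial derivative:
∂Y/∂Z = -32Z^3

∂Y/∂Z = -32Z^3 < 0 (assuming positive values)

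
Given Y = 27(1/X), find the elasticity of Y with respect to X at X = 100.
Elasticity = -1

Elasticity = (dY/dX) · (X/Y)

dY/dX = -27/X²
At X = 100: dY/dX = -27/10000, Y = 27/100

Elasticity = (-27/10000) · (100 / (27/100)) = -1

Interpretation: for a small percentage change in X, the percentage change in Y is approximately -1.00 times as large.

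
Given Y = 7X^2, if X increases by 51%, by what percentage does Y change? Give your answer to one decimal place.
128.0%

For Y = 7X^2:
If X → X(1 + 0.51)
Then Y → Y · (1 + 0.51)^2
     = Y · 2.2801

Percentage change = ((1 + 0.51)^2 − 1) × 100% ≈ 128.0%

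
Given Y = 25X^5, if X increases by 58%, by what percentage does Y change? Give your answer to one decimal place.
884.7%

For Y = 25X^5:
If X → X(1 + 0.58)
Then Y → Y · (1 + 0.58)^5
     ≈ Y · 9.8466

Percentage change = ((1 + 0.58)^5 − 1) × 100% ≈ 884.7%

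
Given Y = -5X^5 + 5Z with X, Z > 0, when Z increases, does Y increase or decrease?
Y increases

Taking the partial derivative:
∂Y/∂Z = 5

∂Y/∂Z = 5 > 0 (assuming positive values)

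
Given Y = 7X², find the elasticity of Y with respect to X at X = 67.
Elasticity = 2

Elasticity = (dY/dX) · (X/Y)

dY/dX = 14·X
At X = 67: dY/dX = 938, Y = 31423

Elasticity = 938 · (67 / 31423) = 2

Interpretation: for a small percentage change in X, the percentage change in Y is approximately 2.00 times as large.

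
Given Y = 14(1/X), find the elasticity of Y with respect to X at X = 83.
Elasticity = -1

Elasticity = (dY/dX) · (X/Y)

dY/dX = -14/X²
At X = 83: dY/dX = -14/6889, Y = 14/83

Elasticity = (-14/6889) · (83 / (14/83)) = -1

Interpretation: for a small percentage change in X, the percentage change in Y is approximately -1.00 times as large.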